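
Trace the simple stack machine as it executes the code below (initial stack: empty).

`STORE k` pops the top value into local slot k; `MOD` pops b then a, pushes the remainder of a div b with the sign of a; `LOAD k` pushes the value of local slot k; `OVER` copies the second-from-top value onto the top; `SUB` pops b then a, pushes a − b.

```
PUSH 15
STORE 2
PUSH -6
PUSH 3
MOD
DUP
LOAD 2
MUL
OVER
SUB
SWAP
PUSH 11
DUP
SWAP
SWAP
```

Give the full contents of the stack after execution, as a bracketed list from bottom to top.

[0, 0, 11, 11]

PUSH 15 : 15
STORE 2 : (empty)
PUSH -6 : -6
PUSH 3  : -6 3
MOD     : 0
DUP     : 0 0
LOAD 2  : 0 0 15
MUL     : 0 0
OVER    : 0 0 0
SUB     : 0 0
SWAP    : 0 0
PUSH 11 : 0 0 11
DUP     : 0 0 11 11
SWAP    : 0 0 11 11
SWAP    : 0 0 11 11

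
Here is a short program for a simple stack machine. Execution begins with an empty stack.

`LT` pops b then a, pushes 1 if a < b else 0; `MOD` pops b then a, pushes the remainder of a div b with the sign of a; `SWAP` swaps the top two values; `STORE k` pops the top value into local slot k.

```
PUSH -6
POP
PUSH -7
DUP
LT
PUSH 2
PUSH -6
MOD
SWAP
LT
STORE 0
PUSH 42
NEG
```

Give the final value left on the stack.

PUSH -6 -> [-6]
POP     -> []
PUSH -7 -> [-7]
DUP     -> [-7, -7]
LT      -> [0]
PUSH 2  -> [0, 2]
PUSH -6 -> [0, 2, -6]
MOD     -> [0, 2]
SWAP    -> [2, 0]
LT      -> [0]
STORE 0 -> []
PUSH 42 -> [42]
NEG     -> [-42]

-42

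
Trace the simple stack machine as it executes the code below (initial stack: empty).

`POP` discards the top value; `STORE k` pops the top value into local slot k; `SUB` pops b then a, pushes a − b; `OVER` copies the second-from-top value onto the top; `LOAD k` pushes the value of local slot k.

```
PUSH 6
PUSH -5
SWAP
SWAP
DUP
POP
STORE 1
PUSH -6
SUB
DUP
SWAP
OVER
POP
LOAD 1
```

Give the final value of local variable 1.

-5

PUSH 6  → 6
PUSH -5 → 6 -5
SWAP    → -5 6
SWAP    → 6 -5
DUP     → 6 -5 -5
POP     → 6 -5
STORE 1 → 6
PUSH -6 → 6 -6
SUB     → 12
DUP     → 12 12
SWAP    → 12 12
OVER    → 12 12 12
POP     → 12 12
LOAD 1  → 12 12 -5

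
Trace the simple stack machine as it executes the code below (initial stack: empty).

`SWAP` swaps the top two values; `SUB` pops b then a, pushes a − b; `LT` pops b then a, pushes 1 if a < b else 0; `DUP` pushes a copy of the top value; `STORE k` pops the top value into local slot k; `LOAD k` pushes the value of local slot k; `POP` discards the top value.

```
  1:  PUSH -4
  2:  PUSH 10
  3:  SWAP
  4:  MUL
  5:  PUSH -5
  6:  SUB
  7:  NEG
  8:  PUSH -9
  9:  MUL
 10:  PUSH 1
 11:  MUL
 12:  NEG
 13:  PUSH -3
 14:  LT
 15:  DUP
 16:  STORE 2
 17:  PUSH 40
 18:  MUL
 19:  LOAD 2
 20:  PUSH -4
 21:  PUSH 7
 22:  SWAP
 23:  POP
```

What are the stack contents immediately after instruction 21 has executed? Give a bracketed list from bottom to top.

PUSH -4 -> [-4]
PUSH 10 -> [-4, 10]
SWAP    -> [10, -4]
MUL     -> [-40]
PUSH -5 -> [-40, -5]
SUB     -> [-35]
NEG     -> [35]
PUSH -9 -> [35, -9]
MUL     -> [-315]
PUSH 1  -> [-315, 1]
MUL     -> [-315]
NEG     -> [315]
PUSH -3 -> [315, -3]
LT      -> [0]
DUP     -> [0, 0]
STORE 2 -> [0]
PUSH 40 -> [0, 40]
MUL     -> [0]
LOAD 2  -> [0, 0]
PUSH -4 -> [0, 0, -4]
PUSH 7  -> [0, 0, -4, 7]

[0, 0, -4, 7]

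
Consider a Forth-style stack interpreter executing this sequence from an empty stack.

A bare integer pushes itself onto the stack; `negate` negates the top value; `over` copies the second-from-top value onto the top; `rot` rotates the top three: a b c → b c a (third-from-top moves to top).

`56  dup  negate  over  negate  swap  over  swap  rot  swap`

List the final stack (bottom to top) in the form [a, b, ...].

[56, -56, -56, -56]

56     → 56
dup    → 56 56
negate → 56 -56
over   → 56 -56 56
negate → 56 -56 -56
swap   → 56 -56 -56
over   → 56 -56 -56 -56
swap   → 56 -56 -56 -56
rot    → 56 -56 -56 -56
swap   → 56 -56 -56 -56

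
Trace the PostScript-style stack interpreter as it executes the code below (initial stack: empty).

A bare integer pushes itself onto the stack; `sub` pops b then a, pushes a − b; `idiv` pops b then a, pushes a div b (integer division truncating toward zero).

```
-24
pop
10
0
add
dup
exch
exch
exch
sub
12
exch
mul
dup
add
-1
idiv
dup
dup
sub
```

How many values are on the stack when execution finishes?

-24  → [-24]
pop  → []
10   → [10]
0    → [10, 0]
add  → [10]
dup  → [10, 10]
exch → [10, 10]
exch → [10, 10]
exch → [10, 10]
sub  → [0]
12   → [0, 12]
exch → [12, 0]
mul  → [0]
dup  → [0, 0]
add  → [0]
-1   → [0, -1]
idiv → [0]
dup  → [0, 0]
dup  → [0, 0, 0]
sub  → [0, 0]

2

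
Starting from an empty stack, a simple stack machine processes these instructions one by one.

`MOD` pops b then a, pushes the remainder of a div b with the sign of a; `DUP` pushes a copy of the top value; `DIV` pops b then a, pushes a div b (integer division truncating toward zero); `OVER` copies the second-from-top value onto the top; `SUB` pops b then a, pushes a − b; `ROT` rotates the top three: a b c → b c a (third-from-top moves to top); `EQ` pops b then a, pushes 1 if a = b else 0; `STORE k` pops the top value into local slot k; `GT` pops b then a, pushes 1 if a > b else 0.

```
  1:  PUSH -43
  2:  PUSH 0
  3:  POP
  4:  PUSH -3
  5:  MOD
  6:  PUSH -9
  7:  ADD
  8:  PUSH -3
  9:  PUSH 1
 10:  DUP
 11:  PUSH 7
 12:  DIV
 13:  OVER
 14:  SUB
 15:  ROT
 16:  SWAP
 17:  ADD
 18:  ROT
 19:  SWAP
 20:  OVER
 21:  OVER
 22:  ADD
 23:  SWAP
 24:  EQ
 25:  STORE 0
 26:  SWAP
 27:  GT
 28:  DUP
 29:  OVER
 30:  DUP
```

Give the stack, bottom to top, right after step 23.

[1, -10, -14, -4]

PUSH -43 -> -43
PUSH 0   -> -43 0
POP      -> -43
PUSH -3  -> -43 -3
MOD      -> -1
PUSH -9  -> -1 -9
ADD      -> -10
PUSH -3  -> -10 -3
PUSH 1   -> -10 -3 1
DUP      -> -10 -3 1 1
PUSH 7   -> -10 -3 1 1 7
DIV      -> -10 -3 1 0
OVER     -> -10 -3 1 0 1
SUB      -> -10 -3 1 -1
ROT      -> -10 1 -1 -3
SWAP     -> -10 1 -3 -1
ADD      -> -10 1 -4
ROT      -> 1 -4 -10
SWAP     -> 1 -10 -4
OVER     -> 1 -10 -4 -10
OVER     -> 1 -10 -4 -10 -4
ADD      -> 1 -10 -4 -14
SWAP     -> 1 -10 -14 -4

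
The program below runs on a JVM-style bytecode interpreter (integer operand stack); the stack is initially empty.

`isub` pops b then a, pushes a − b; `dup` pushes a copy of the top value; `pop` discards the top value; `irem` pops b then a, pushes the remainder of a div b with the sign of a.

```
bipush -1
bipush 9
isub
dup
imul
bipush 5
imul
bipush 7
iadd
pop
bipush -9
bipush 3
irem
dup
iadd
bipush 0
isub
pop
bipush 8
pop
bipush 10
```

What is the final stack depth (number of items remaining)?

bipush -1 → -1
bipush 9  → -1 9
isub      → -10
dup       → -10 -10
imul      → 100
bipush 5  → 100 5
imul      → 500
bipush 7  → 500 7
iadd      → 507
pop       → (empty)
bipush -9 → -9
bipush 3  → -9 3
irem      → 0
dup       → 0 0
iadd      → 0
bipush 0  → 0 0
isub      → 0
pop       → (empty)
bipush 8  → 8
pop       → (empty)
bipush 10 → 10

1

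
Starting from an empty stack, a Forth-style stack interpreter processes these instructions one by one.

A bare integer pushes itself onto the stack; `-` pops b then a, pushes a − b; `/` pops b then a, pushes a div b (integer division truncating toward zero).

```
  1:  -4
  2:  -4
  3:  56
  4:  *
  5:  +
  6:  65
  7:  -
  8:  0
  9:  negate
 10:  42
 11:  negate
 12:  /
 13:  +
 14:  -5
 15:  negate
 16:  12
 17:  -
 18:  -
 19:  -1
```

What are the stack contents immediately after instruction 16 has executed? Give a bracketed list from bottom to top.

-4     -> [-4]
-4     -> [-4, -4]
56     -> [-4, -4, 56]
*      -> [-4, -224]
+      -> [-228]
65     -> [-228, 65]
-      -> [-293]
0      -> [-293, 0]
negate -> [-293, 0]
42     -> [-293, 0, 42]
negate -> [-293, 0, -42]
/      -> [-293, 0]
+      -> [-293]
-5     -> [-293, -5]
negate -> [-293, 5]
12     -> [-293, 5, 12]

[-293, 5, 12]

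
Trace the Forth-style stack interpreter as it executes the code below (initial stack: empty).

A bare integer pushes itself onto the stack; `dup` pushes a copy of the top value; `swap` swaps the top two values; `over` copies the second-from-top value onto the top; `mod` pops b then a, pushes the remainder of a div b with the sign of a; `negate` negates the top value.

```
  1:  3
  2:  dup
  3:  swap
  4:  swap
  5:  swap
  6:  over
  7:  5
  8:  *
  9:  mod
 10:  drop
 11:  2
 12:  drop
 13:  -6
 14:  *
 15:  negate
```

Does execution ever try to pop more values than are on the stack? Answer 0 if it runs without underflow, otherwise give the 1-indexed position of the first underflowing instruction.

0

3      : [3]
dup    : [3, 3]
swap   : [3, 3]
swap   : [3, 3]
swap   : [3, 3]
over   : [3, 3, 3]
5      : [3, 3, 3, 5]
*      : [3, 3, 15]
mod    : [3, 3]
drop   : [3]
2      : [3, 2]
drop   : [3]
-6     : [3, -6]
*      : [-18]
negate : [18]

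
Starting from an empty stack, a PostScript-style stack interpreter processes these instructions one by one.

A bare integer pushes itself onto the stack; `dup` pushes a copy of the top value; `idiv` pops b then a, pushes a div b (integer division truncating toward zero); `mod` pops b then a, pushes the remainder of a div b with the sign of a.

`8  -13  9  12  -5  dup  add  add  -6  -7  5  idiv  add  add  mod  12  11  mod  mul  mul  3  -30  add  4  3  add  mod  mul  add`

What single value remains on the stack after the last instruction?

8     [8]
-13   [8, -13]
9     [8, -13, 9]
12    [8, -13, 9, 12]
-5    [8, -13, 9, 12, -5]
dup   [8, -13, 9, 12, -5, -5]
add   [8, -13, 9, 12, -10]
add   [8, -13, 9, 2]
-6    [8, -13, 9, 2, -6]
-7    [8, -13, 9, 2, -6, -7]
5     [8, -13, 9, 2, -6, -7, 5]
idiv  [8, -13, 9, 2, -6, -1]
add   [8, -13, 9, 2, -7]
add   [8, -13, 9, -5]
mod   [8, -13, 4]
12    [8, -13, 4, 12]
11    [8, -13, 4, 12, 11]
mod   [8, -13, 4, 1]
mul   [8, -13, 4]
mul   [8, -52]
3     [8, -52, 3]
-30   [8, -52, 3, -30]
add   [8, -52, -27]
4     [8, -52, -27, 4]
3     [8, -52, -27, 4, 3]
add   [8, -52, -27, 7]
mod   [8, -52, -6]
mul   [8, 312]
add   [320]

320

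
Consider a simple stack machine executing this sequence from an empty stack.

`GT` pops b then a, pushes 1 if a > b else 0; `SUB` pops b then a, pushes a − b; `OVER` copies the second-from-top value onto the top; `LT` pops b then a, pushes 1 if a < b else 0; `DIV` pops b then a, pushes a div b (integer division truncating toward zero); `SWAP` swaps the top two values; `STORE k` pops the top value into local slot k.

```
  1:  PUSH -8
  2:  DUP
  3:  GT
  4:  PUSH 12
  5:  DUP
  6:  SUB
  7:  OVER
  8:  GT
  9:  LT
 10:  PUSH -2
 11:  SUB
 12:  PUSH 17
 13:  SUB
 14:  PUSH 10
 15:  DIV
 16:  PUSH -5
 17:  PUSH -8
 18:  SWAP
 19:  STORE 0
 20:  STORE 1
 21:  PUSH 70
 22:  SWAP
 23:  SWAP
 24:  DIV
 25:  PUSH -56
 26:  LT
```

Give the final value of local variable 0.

-5

PUSH -8  : [-8]
DUP      : [-8, -8]
GT       : [0]
PUSH 12  : [0, 12]
DUP      : [0, 12, 12]
SUB      : [0, 0]
OVER     : [0, 0, 0]
GT       : [0, 0]
LT       : [0]
PUSH -2  : [0, -2]
SUB      : [2]
PUSH 17  : [2, 17]
SUB      : [-15]
PUSH 10  : [-15, 10]
DIV      : [-1]
PUSH -5  : [-1, -5]
PUSH -8  : [-1, -5, -8]
SWAP     : [-1, -8, -5]
STORE 0  : [-1, -8]
STORE 1  : [-1]
PUSH 70  : [-1, 70]
SWAP     : [70, -1]
SWAP     : [-1, 70]
DIV      : [0]
PUSH -56 : [0, -56]
LT       : [0]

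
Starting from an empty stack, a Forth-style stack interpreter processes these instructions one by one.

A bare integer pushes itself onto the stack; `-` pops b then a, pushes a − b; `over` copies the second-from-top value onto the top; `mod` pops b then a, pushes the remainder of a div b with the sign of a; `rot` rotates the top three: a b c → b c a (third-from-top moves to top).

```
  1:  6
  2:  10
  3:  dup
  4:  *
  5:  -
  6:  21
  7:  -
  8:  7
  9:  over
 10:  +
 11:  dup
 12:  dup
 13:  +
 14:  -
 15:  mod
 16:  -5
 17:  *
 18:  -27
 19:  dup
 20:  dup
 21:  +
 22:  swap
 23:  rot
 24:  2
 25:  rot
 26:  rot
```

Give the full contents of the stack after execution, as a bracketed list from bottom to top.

[-54, 2, -27, 35]

6     6
10    6 10
dup   6 10 10
*     6 100
-     -94
21    -94 21
-     -115
7     -115 7
over  -115 7 -115
+     -115 -108
dup   -115 -108 -108
dup   -115 -108 -108 -108
+     -115 -108 -216
-     -115 108
mod   -7
-5    -7 -5
*     35
-27   35 -27
dup   35 -27 -27
dup   35 -27 -27 -27
+     35 -27 -54
swap  35 -54 -27
rot   -54 -27 35
2     -54 -27 35 2
rot   -54 35 2 -27
rot   -54 2 -27 35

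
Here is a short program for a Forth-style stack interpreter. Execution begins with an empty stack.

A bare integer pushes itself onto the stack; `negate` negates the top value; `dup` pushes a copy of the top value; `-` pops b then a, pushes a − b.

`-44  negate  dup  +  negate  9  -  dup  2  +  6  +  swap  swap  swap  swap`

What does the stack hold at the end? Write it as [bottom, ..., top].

-44     [-44]
negate  [44]
dup     [44, 44]
+       [88]
negate  [-88]
9       [-88, 9]
-       [-97]
dup     [-97, -97]
2       [-97, -97, 2]
+       [-97, -95]
6       [-97, -95, 6]
+       [-97, -89]
swap    [-89, -97]
swap    [-97, -89]
swap    [-89, -97]
swap    [-97, -89]

[-97, -89]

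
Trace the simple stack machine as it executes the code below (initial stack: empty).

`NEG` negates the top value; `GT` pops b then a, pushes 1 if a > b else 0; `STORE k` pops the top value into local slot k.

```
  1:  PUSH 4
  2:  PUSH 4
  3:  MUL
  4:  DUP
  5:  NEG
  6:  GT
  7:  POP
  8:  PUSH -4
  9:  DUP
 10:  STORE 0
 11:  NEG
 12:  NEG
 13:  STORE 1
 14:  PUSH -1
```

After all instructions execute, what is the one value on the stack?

-1

PUSH 4  → [4]
PUSH 4  → [4, 4]
MUL     → [16]
DUP     → [16, 16]
NEG     → [16, -16]
GT      → [1]
POP     → []
PUSH -4 → [-4]
DUP     → [-4, -4]
STORE 0 → [-4]
NEG     → [4]
NEG     → [-4]
STORE 1 → []
PUSH -1 → [-1]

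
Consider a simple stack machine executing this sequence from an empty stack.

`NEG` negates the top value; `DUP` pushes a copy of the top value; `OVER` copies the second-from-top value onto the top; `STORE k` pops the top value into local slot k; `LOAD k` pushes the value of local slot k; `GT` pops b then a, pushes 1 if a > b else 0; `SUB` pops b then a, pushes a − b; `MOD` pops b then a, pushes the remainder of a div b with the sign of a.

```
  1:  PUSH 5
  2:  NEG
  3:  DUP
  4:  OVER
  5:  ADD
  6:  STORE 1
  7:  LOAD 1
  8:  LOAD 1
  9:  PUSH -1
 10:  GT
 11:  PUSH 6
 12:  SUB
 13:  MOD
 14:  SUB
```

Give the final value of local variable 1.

PUSH 5  : 5
NEG     : -5
DUP     : -5 -5
OVER    : -5 -5 -5
ADD     : -5 -10
STORE 1 : -5
LOAD 1  : -5 -10
LOAD 1  : -5 -10 -10
PUSH -1 : -5 -10 -10 -1
GT      : -5 -10 0
PUSH 6  : -5 -10 0 6
SUB     : -5 -10 -6
MOD     : -5 -4
SUB     : -1

-10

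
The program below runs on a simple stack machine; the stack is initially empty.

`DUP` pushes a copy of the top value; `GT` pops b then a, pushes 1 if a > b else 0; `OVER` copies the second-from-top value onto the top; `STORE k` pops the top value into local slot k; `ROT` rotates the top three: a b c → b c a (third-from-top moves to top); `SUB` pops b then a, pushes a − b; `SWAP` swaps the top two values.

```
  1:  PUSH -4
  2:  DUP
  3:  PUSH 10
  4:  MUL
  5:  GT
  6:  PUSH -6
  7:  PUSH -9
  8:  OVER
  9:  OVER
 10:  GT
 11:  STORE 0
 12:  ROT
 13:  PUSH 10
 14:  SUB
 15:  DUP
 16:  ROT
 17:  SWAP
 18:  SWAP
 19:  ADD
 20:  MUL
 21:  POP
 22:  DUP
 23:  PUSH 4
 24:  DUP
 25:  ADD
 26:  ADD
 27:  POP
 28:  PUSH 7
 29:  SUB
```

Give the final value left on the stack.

PUSH -4  -4
DUP      -4 -4
PUSH 10  -4 -4 10
MUL      -4 -40
GT       1
PUSH -6  1 -6
PUSH -9  1 -6 -9
OVER     1 -6 -9 -6
OVER     1 -6 -9 -6 -9
GT       1 -6 -9 1
STORE 0  1 -6 -9
ROT      -6 -9 1
PUSH 10  -6 -9 1 10
SUB      -6 -9 -9
DUP      -6 -9 -9 -9
ROT      -6 -9 -9 -9
SWAP     -6 -9 -9 -9
SWAP     -6 -9 -9 -9
ADD      -6 -9 -18
MUL      -6 162
POP      -6
DUP      -6 -6
PUSH 4   -6 -6 4
DUP      -6 -6 4 4
ADD      -6 -6 8
ADD      -6 2
POP      -6
PUSH 7   -6 7
SUB      -13

-13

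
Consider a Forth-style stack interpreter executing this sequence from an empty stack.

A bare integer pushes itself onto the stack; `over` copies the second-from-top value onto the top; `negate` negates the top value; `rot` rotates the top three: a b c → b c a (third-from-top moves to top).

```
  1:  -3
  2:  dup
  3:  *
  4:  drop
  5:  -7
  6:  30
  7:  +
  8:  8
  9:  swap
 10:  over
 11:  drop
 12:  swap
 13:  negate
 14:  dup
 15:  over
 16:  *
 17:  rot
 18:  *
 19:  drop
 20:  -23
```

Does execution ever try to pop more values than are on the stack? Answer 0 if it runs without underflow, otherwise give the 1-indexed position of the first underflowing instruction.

-3     → [-3]
dup    → [-3, -3]
*      → [9]
drop   → []
-7     → [-7]
30     → [-7, 30]
+      → [23]
8      → [23, 8]
swap   → [8, 23]
over   → [8, 23, 8]
drop   → [8, 23]
swap   → [23, 8]
negate → [23, -8]
dup    → [23, -8, -8]
over   → [23, -8, -8, -8]
*      → [23, -8, 64]
rot    → [-8, 64, 23]
*      → [-8, 1472]
drop   → [-8]
-23    → [-8, -23]

0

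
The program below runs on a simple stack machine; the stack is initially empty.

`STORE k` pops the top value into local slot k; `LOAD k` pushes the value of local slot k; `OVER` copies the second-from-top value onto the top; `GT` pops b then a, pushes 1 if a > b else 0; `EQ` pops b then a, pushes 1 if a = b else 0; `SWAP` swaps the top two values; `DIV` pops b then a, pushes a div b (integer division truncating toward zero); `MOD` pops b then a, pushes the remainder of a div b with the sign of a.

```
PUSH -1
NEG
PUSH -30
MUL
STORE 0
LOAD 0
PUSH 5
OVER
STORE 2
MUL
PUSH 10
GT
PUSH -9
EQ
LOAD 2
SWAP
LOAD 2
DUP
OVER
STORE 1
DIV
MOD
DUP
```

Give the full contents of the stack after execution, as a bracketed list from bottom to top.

[-30, 0, 0]

PUSH -1  → -1
NEG      → 1
PUSH -30 → 1 -30
MUL      → -30
STORE 0  → (empty)
LOAD 0   → -30
PUSH 5   → -30 5
OVER     → -30 5 -30
STORE 2  → -30 5
MUL      → -150
PUSH 10  → -150 10
GT       → 0
PUSH -9  → 0 -9
EQ       → 0
LOAD 2   → 0 -30
SWAP     → -30 0
LOAD 2   → -30 0 -30
DUP      → -30 0 -30 -30
OVER     → -30 0 -30 -30 -30
STORE 1  → -30 0 -30 -30
DIV      → -30 0 1
MOD      → -30 0
DUP      → -30 0 0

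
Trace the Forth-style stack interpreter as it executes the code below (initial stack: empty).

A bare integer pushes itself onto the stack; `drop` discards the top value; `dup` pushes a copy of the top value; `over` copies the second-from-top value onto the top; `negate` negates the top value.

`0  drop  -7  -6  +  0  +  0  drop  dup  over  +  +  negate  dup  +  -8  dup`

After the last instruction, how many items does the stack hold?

0       [0]
drop    []
-7      [-7]
-6      [-7, -6]
+       [-13]
0       [-13, 0]
+       [-13]
0       [-13, 0]
drop    [-13]
dup     [-13, -13]
over    [-13, -13, -13]
+       [-13, -26]
+       [-39]
negate  [39]
dup     [39, 39]
+       [78]
-8      [78, -8]
dup     [78, -8, -8]

3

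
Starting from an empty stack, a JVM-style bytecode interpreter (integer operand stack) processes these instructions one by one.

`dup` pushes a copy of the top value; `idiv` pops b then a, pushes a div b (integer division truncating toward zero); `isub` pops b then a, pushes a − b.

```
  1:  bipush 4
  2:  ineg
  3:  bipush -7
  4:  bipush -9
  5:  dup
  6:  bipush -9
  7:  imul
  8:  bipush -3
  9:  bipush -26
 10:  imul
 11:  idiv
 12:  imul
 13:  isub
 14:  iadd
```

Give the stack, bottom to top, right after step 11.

bipush 4   : [4]
ineg       : [-4]
bipush -7  : [-4, -7]
bipush -9  : [-4, -7, -9]
dup        : [-4, -7, -9, -9]
bipush -9  : [-4, -7, -9, -9, -9]
imul       : [-4, -7, -9, 81]
bipush -3  : [-4, -7, -9, 81, -3]
bipush -26 : [-4, -7, -9, 81, -3, -26]
imul       : [-4, -7, -9, 81, 78]
idiv       : [-4, -7, -9, 1]

[-4, -7, -9, 1]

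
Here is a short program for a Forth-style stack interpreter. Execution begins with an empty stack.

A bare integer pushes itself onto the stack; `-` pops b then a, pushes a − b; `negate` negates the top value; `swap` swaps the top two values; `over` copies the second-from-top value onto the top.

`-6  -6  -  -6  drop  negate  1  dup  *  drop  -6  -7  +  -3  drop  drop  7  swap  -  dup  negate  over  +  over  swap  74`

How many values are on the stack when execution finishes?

4

-6     : -6
-6     : -6 -6
-      : 0
-6     : 0 -6
drop   : 0
negate : 0
1      : 0 1
dup    : 0 1 1
*      : 0 1
drop   : 0
-6     : 0 -6
-7     : 0 -6 -7
+      : 0 -13
-3     : 0 -13 -3
drop   : 0 -13
drop   : 0
7      : 0 7
swap   : 7 0
-      : 7
dup    : 7 7
negate : 7 -7
over   : 7 -7 7
+      : 7 0
over   : 7 0 7
swap   : 7 7 0
74     : 7 7 0 74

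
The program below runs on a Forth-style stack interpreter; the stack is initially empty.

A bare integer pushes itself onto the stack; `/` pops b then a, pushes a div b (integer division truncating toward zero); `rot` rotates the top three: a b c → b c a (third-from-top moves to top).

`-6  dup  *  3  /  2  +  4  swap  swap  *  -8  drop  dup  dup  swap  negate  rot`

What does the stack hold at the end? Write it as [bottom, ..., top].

-6     → -6
dup    → -6 -6
*      → 36
3      → 36 3
/      → 12
2      → 12 2
+      → 14
4      → 14 4
swap   → 4 14
swap   → 14 4
*      → 56
-8     → 56 -8
drop   → 56
dup    → 56 56
dup    → 56 56 56
swap   → 56 56 56
negate → 56 56 -56
rot    → 56 -56 56

[56, -56, 56]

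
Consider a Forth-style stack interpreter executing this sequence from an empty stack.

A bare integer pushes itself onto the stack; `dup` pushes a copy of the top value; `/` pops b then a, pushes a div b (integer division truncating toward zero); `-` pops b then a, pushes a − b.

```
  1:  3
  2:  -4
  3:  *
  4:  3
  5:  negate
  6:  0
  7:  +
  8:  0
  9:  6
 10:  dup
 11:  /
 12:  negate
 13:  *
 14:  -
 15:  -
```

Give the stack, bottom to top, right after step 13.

[-12, -3, 0]

3       3
-4      3 -4
*       -12
3       -12 3
negate  -12 -3
0       -12 -3 0
+       -12 -3
0       -12 -3 0
6       -12 -3 0 6
dup     -12 -3 0 6 6
/       -12 -3 0 1
negate  -12 -3 0 -1
*       -12 -3 0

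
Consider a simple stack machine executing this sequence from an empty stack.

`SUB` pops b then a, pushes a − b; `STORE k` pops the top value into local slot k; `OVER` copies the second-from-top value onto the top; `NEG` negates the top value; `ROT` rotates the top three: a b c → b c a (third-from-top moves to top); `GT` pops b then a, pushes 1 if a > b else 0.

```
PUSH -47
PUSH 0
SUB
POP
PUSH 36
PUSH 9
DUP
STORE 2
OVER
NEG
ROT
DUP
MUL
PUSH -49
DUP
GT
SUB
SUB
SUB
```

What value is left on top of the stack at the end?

1341

PUSH -47 → [-47]
PUSH 0   → [-47, 0]
SUB      → [-47]
POP      → []
PUSH 36  → [36]
PUSH 9   → [36, 9]
DUP      → [36, 9, 9]
STORE 2  → [36, 9]
OVER     → [36, 9, 36]
NEG      → [36, 9, -36]
ROT      → [9, -36, 36]
DUP      → [9, -36, 36, 36]
MUL      → [9, -36, 1296]
PUSH -49 → [9, -36, 1296, -49]
DUP      → [9, -36, 1296, -49, -49]
GT       → [9, -36, 1296, 0]
SUB      → [9, -36, 1296]
SUB      → [9, -1332]
SUB      → [1341]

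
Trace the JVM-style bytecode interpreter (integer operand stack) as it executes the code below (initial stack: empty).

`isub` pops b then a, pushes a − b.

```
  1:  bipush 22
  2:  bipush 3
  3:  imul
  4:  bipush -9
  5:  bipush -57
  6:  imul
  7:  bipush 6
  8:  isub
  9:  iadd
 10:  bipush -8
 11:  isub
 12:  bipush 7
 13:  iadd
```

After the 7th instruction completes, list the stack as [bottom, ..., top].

bipush 22  -> [22]
bipush 3   -> [22, 3]
imul       -> [66]
bipush -9  -> [66, -9]
bipush -57 -> [66, -9, -57]
imul       -> [66, 513]
bipush 6   -> [66, 513, 6]

[66, 513, 6]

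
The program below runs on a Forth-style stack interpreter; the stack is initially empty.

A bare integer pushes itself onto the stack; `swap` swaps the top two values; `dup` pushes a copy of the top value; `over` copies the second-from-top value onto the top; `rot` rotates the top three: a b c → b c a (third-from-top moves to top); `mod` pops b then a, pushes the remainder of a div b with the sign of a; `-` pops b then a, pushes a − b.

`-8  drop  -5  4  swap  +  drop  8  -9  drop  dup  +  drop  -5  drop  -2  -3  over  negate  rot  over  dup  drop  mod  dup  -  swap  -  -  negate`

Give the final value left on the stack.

-8     : [-8]
drop   : []
-5     : [-5]
4      : [-5, 4]
swap   : [4, -5]
+      : [-1]
drop   : []
8      : [8]
-9     : [8, -9]
drop   : [8]
dup    : [8, 8]
+      : [16]
drop   : []
-5     : [-5]
drop   : []
-2     : [-2]
-3     : [-2, -3]
over   : [-2, -3, -2]
negate : [-2, -3, 2]
rot    : [-3, 2, -2]
over   : [-3, 2, -2, 2]
dup    : [-3, 2, -2, 2, 2]
drop   : [-3, 2, -2, 2]
mod    : [-3, 2, 0]
dup    : [-3, 2, 0, 0]
-      : [-3, 2, 0]
swap   : [-3, 0, 2]
-      : [-3, -2]
-      : [-1]
negate : [1]

1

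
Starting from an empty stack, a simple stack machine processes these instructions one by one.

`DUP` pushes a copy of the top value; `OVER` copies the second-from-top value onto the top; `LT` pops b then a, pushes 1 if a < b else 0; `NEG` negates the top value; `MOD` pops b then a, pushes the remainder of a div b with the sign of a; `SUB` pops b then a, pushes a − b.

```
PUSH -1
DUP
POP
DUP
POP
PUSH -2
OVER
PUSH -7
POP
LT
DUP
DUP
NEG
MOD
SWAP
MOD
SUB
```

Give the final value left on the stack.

-1

PUSH -1 : -1
DUP     : -1 -1
POP     : -1
DUP     : -1 -1
POP     : -1
PUSH -2 : -1 -2
OVER    : -1 -2 -1
PUSH -7 : -1 -2 -1 -7
POP     : -1 -2 -1
LT      : -1 1
DUP     : -1 1 1
DUP     : -1 1 1 1
NEG     : -1 1 1 -1
MOD     : -1 1 0
SWAP    : -1 0 1
MOD     : -1 0
SUB     : -1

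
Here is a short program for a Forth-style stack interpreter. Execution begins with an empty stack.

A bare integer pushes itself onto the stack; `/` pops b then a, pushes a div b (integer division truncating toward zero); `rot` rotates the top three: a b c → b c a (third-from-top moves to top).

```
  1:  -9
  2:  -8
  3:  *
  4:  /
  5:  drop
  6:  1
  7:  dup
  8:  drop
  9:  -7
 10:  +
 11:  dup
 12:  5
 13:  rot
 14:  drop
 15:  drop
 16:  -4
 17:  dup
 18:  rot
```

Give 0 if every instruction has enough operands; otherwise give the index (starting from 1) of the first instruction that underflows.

4

-9 -> [-9]
-8 -> [-9, -8]
*  -> [72]
/  — needs 2 operands, stack has 1 → underflow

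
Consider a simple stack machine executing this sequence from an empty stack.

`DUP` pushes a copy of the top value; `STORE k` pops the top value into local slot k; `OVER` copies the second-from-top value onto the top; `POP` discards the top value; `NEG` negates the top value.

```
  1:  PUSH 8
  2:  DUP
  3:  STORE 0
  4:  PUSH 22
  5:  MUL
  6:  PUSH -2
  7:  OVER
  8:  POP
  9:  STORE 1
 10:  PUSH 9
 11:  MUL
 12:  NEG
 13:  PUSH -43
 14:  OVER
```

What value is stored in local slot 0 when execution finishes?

PUSH 8    [8]
DUP       [8, 8]
STORE 0   [8]
PUSH 22   [8, 22]
MUL       [176]
PUSH -2   [176, -2]
OVER      [176, -2, 176]
POP       [176, -2]
STORE 1   [176]
PUSH 9    [176, 9]
MUL       [1584]
NEG       [-1584]
PUSH -43  [-1584, -43]
OVER      [-1584, -43, -1584]

8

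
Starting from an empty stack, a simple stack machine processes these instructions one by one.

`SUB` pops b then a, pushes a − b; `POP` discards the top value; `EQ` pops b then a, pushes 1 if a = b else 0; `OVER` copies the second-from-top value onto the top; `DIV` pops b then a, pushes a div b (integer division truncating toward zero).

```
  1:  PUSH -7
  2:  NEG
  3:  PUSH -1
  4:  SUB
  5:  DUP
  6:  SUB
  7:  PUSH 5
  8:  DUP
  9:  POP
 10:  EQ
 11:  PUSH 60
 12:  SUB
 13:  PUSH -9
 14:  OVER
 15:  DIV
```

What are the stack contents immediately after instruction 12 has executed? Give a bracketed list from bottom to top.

[-60]

PUSH -7 : -7
NEG     : 7
PUSH -1 : 7 -1
SUB     : 8
DUP     : 8 8
SUB     : 0
PUSH 5  : 0 5
DUP     : 0 5 5
POP     : 0 5
EQ      : 0
PUSH 60 : 0 60
SUB     : -60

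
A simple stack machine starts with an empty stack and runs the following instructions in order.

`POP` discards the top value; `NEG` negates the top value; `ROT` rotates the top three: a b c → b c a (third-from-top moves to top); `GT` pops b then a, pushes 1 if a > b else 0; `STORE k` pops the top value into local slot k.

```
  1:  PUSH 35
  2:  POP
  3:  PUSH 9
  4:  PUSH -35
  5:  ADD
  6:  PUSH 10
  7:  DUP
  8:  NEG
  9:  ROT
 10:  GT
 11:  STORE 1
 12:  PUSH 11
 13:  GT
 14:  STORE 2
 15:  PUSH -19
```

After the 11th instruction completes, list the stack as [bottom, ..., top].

PUSH 35   [35]
POP       []
PUSH 9    [9]
PUSH -35  [9, -35]
ADD       [-26]
PUSH 10   [-26, 10]
DUP       [-26, 10, 10]
NEG       [-26, 10, -10]
ROT       [10, -10, -26]
GT        [10, 1]
STORE 1   [10]

[10]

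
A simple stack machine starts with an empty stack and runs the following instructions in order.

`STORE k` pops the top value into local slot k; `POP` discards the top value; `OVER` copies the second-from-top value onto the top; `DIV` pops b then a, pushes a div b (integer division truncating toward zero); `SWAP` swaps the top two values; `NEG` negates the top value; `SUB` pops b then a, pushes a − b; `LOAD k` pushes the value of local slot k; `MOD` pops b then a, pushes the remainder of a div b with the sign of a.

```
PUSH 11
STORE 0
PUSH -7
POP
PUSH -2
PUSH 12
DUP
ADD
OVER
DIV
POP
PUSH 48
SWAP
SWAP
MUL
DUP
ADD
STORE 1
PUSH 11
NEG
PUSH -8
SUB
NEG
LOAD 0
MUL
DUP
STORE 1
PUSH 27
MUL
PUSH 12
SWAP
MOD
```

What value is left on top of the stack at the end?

PUSH 11 -> [11]
STORE 0 -> []
PUSH -7 -> [-7]
POP     -> []
PUSH -2 -> [-2]
PUSH 12 -> [-2, 12]
DUP     -> [-2, 12, 12]
ADD     -> [-2, 24]
OVER    -> [-2, 24, -2]
DIV     -> [-2, -12]
POP     -> [-2]
PUSH 48 -> [-2, 48]
SWAP    -> [48, -2]
SWAP    -> [-2, 48]
MUL     -> [-96]
DUP     -> [-96, -96]
ADD     -> [-192]
STORE 1 -> []
PUSH 11 -> [11]
NEG     -> [-11]
PUSH -8 -> [-11, -8]
SUB     -> [-3]
NEG     -> [3]
LOAD 0  -> [3, 11]
MUL     -> [33]
DUP     -> [33, 33]
STORE 1 -> [33]
PUSH 27 -> [33, 27]
MUL     -> [891]
PUSH 12 -> [891, 12]
SWAP    -> [12, 891]
MOD     -> [12]

12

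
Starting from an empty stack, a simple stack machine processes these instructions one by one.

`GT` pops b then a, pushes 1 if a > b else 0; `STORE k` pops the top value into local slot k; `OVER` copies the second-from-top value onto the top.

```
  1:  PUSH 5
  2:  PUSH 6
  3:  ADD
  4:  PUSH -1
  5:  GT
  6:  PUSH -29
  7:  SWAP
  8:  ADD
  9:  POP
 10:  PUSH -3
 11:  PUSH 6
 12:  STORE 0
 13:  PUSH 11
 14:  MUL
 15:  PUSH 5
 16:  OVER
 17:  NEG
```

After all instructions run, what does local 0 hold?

PUSH 5    [5]
PUSH 6    [5, 6]
ADD       [11]
PUSH -1   [11, -1]
GT        [1]
PUSH -29  [1, -29]
SWAP      [-29, 1]
ADD       [-28]
POP       []
PUSH -3   [-3]
PUSH 6    [-3, 6]
STORE 0   [-3]
PUSH 11   [-3, 11]
MUL       [-33]
PUSH 5    [-33, 5]
OVER      [-33, 5, -33]
NEG       [-33, 5, 33]

6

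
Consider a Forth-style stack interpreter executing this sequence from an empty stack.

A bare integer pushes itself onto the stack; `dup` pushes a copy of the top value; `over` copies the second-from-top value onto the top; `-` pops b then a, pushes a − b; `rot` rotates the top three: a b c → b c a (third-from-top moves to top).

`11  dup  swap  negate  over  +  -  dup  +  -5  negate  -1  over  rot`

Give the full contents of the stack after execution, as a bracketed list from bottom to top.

[22, -1, 5, 5]

11      11
dup     11 11
swap    11 11
negate  11 -11
over    11 -11 11
+       11 0
-       11
dup     11 11
+       22
-5      22 -5
negate  22 5
-1      22 5 -1
over    22 5 -1 5
rot     22 -1 5 5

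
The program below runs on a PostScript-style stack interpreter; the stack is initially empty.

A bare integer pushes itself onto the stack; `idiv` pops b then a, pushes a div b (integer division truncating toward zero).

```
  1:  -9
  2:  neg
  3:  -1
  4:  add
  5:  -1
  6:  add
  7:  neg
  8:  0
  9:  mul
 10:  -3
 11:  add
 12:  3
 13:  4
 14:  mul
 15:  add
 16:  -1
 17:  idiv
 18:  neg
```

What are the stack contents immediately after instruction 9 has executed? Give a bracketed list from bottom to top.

-9  : [-9]
neg : [9]
-1  : [9, -1]
add : [8]
-1  : [8, -1]
add : [7]
neg : [-7]
0   : [-7, 0]
mul : [0]

[0]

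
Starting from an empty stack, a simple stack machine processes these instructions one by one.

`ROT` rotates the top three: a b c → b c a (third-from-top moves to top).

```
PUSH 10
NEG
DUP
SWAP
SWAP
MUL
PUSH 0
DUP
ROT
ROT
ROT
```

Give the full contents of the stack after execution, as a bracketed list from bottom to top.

[100, 0, 0]

PUSH 10  [10]
NEG      [-10]
DUP      [-10, -10]
SWAP     [-10, -10]
SWAP     [-10, -10]
MUL      [100]
PUSH 0   [100, 0]
DUP      [100, 0, 0]
ROT      [0, 0, 100]
ROT      [0, 100, 0]
ROT      [100, 0, 0]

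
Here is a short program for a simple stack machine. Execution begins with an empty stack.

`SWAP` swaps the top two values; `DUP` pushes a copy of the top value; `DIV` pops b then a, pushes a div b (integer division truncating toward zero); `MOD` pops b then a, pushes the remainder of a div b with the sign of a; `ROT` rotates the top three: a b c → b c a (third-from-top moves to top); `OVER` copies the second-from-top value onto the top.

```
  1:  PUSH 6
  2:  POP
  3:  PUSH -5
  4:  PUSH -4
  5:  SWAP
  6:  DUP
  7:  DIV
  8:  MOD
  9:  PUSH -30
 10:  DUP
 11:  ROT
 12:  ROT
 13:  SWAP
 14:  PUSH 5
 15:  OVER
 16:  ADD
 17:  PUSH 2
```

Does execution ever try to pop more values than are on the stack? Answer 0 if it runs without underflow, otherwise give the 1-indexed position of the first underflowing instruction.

PUSH 6   -> [6]
POP      -> []
PUSH -5  -> [-5]
PUSH -4  -> [-5, -4]
SWAP     -> [-4, -5]
DUP      -> [-4, -5, -5]
DIV      -> [-4, 1]
MOD      -> [0]
PUSH -30 -> [0, -30]
DUP      -> [0, -30, -30]
ROT      -> [-30, -30, 0]
ROT      -> [-30, 0, -30]
SWAP     -> [-30, -30, 0]
PUSH 5   -> [-30, -30, 0, 5]
OVER     -> [-30, -30, 0, 5, 0]
ADD      -> [-30, -30, 0, 5]
PUSH 2   -> [-30, -30, 0, 5, 2]

0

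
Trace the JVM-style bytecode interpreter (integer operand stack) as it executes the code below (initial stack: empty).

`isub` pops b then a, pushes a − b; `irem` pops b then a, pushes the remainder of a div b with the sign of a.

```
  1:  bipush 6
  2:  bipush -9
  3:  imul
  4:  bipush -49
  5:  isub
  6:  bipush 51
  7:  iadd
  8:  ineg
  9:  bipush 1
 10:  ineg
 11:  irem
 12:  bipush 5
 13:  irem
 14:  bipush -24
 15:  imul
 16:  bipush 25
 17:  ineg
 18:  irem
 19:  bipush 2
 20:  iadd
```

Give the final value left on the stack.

bipush 6   → 6
bipush -9  → 6 -9
imul       → -54
bipush -49 → -54 -49
isub       → -5
bipush 51  → -5 51
iadd       → 46
ineg       → -46
bipush 1   → -46 1
ineg       → -46 -1
irem       → 0
bipush 5   → 0 5
irem       → 0
bipush -24 → 0 -24
imul       → 0
bipush 25  → 0 25
ineg       → 0 -25
irem       → 0
bipush 2   → 0 2
iadd       → 2

2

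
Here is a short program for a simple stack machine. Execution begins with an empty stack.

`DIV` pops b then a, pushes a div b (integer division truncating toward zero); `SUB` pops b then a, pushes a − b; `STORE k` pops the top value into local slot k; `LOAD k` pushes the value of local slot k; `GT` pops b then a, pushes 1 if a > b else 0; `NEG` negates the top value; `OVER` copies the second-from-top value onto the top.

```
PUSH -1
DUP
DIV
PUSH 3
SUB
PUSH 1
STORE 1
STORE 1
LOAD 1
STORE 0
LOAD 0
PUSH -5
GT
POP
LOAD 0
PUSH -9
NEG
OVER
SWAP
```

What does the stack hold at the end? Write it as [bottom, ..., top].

[-2, -2, 9]

PUSH -1 : [-1]
DUP     : [-1, -1]
DIV     : [1]
PUSH 3  : [1, 3]
SUB     : [-2]
PUSH 1  : [-2, 1]
STORE 1 : [-2]
STORE 1 : []
LOAD 1  : [-2]
STORE 0 : []
LOAD 0  : [-2]
PUSH -5 : [-2, -5]
GT      : [1]
POP     : []
LOAD 0  : [-2]
PUSH -9 : [-2, -9]
NEG     : [-2, 9]
OVER    : [-2, 9, -2]
SWAP    : [-2, -2, 9]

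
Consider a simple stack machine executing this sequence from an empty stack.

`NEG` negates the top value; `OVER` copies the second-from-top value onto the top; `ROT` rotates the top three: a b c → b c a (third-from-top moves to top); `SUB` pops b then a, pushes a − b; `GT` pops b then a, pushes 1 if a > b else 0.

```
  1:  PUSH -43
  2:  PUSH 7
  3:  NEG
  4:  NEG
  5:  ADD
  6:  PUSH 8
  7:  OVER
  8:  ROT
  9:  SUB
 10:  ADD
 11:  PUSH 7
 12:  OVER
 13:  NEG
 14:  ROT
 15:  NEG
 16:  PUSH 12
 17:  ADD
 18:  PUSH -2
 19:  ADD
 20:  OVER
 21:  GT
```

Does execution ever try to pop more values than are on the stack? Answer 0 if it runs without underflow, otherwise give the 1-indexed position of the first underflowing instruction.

0

PUSH -43 → [-43]
PUSH 7   → [-43, 7]
NEG      → [-43, -7]
NEG      → [-43, 7]
ADD      → [-36]
PUSH 8   → [-36, 8]
OVER     → [-36, 8, -36]
ROT      → [8, -36, -36]
SUB      → [8, 0]
ADD      → [8]
PUSH 7   → [8, 7]
OVER     → [8, 7, 8]
NEG      → [8, 7, -8]
ROT      → [7, -8, 8]
NEG      → [7, -8, -8]
PUSH 12  → [7, -8, -8, 12]
ADD      → [7, -8, 4]
PUSH -2  → [7, -8, 4, -2]
ADD      → [7, -8, 2]
OVER     → [7, -8, 2, -8]
GT       → [7, -8, 1]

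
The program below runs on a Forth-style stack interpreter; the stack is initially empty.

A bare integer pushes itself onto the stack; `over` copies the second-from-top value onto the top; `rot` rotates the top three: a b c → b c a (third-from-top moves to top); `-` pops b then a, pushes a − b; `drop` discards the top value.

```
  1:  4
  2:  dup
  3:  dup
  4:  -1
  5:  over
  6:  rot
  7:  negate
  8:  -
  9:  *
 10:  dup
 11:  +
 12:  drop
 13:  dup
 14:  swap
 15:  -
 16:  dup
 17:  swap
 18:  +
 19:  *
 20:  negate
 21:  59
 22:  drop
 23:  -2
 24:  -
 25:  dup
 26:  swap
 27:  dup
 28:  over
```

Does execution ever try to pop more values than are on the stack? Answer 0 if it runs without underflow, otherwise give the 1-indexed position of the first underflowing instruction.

0

4      -> 4
dup    -> 4 4
dup    -> 4 4 4
-1     -> 4 4 4 -1
over   -> 4 4 4 -1 4
rot    -> 4 4 -1 4 4
negate -> 4 4 -1 4 -4
-      -> 4 4 -1 8
*      -> 4 4 -8
dup    -> 4 4 -8 -8
+      -> 4 4 -16
drop   -> 4 4
dup    -> 4 4 4
swap   -> 4 4 4
-      -> 4 0
dup    -> 4 0 0
swap   -> 4 0 0
+      -> 4 0
*      -> 0
negate -> 0
59     -> 0 59
drop   -> 0
-2     -> 0 -2
-      -> 2
dup    -> 2 2
swap   -> 2 2
dup    -> 2 2 2
over   -> 2 2 2 2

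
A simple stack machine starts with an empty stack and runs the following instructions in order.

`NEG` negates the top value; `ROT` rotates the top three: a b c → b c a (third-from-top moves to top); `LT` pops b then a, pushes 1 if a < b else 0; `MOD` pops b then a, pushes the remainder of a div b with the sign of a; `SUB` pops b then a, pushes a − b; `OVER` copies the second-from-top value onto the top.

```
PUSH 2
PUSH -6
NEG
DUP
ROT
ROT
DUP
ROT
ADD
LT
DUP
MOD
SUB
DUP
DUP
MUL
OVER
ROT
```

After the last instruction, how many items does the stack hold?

PUSH 2  → 2
PUSH -6 → 2 -6
NEG     → 2 6
DUP     → 2 6 6
ROT     → 6 6 2
ROT     → 6 2 6
DUP     → 6 2 6 6
ROT     → 6 6 6 2
ADD     → 6 6 8
LT      → 6 1
DUP     → 6 1 1
MOD     → 6 0
SUB     → 6
DUP     → 6 6
DUP     → 6 6 6
MUL     → 6 36
OVER    → 6 36 6
ROT     → 36 6 6

3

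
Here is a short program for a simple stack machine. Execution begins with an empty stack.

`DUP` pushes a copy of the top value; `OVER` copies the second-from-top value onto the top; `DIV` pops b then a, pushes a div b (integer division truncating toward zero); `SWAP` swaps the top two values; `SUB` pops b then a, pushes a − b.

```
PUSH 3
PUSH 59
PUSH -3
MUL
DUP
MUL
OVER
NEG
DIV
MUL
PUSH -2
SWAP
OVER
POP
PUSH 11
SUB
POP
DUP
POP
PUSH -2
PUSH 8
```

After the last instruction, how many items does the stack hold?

3

PUSH 3  → [3]
PUSH 59 → [3, 59]
PUSH -3 → [3, 59, -3]
MUL     → [3, -177]
DUP     → [3, -177, -177]
MUL     → [3, 31329]
OVER    → [3, 31329, 3]
NEG     → [3, 31329, -3]
DIV     → [3, -10443]
MUL     → [-31329]
PUSH -2 → [-31329, -2]
SWAP    → [-2, -31329]
OVER    → [-2, -31329, -2]
POP     → [-2, -31329]
PUSH 11 → [-2, -31329, 11]
SUB     → [-2, -31340]
POP     → [-2]
DUP     → [-2, -2]
POP     → [-2]
PUSH -2 → [-2, -2]
PUSH 8  → [-2, -2, 8]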